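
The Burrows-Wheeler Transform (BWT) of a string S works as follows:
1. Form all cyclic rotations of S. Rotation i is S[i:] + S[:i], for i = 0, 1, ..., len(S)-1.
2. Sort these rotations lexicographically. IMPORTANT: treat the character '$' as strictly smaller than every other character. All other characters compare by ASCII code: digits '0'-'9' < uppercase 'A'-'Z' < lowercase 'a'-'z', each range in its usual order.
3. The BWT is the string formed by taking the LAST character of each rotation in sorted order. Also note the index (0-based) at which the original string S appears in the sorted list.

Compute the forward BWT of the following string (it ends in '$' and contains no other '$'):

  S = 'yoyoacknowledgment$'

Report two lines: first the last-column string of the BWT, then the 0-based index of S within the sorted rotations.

Answer: toaelmdcwgkeynynoo$
18

Derivation:
All 19 rotations (rotation i = S[i:]+S[:i]):
  rot[0] = yoyoacknowledgment$
  rot[1] = oyoacknowledgment$y
  rot[2] = yoacknowledgment$yo
  rot[3] = oacknowledgment$yoy
  rot[4] = acknowledgment$yoyo
  rot[5] = cknowledgment$yoyoa
  rot[6] = knowledgment$yoyoac
  rot[7] = nowledgment$yoyoack
  rot[8] = owledgment$yoyoackn
  rot[9] = wledgment$yoyoackno
  rot[10] = ledgment$yoyoacknow
  rot[11] = edgment$yoyoacknowl
  rot[12] = dgment$yoyoacknowle
  rot[13] = gment$yoyoacknowled
  rot[14] = ment$yoyoacknowledg
  rot[15] = ent$yoyoacknowledgm
  rot[16] = nt$yoyoacknowledgme
  rot[17] = t$yoyoacknowledgmen
  rot[18] = $yoyoacknowledgment
Sorted (with $ < everything):
  sorted[0] = $yoyoacknowledgment  (last char: 't')
  sorted[1] = acknowledgment$yoyo  (last char: 'o')
  sorted[2] = cknowledgment$yoyoa  (last char: 'a')
  sorted[3] = dgment$yoyoacknowle  (last char: 'e')
  sorted[4] = edgment$yoyoacknowl  (last char: 'l')
  sorted[5] = ent$yoyoacknowledgm  (last char: 'm')
  sorted[6] = gment$yoyoacknowled  (last char: 'd')
  sorted[7] = knowledgment$yoyoac  (last char: 'c')
  sorted[8] = ledgment$yoyoacknow  (last char: 'w')
  sorted[9] = ment$yoyoacknowledg  (last char: 'g')
  sorted[10] = nowledgment$yoyoack  (last char: 'k')
  sorted[11] = nt$yoyoacknowledgme  (last char: 'e')
  sorted[12] = oacknowledgment$yoy  (last char: 'y')
  sorted[13] = owledgment$yoyoackn  (last char: 'n')
  sorted[14] = oyoacknowledgment$y  (last char: 'y')
  sorted[15] = t$yoyoacknowledgmen  (last char: 'n')
  sorted[16] = wledgment$yoyoackno  (last char: 'o')
  sorted[17] = yoacknowledgment$yo  (last char: 'o')
  sorted[18] = yoyoacknowledgment$  (last char: '$')
Last column: toaelmdcwgkeynynoo$
Original string S is at sorted index 18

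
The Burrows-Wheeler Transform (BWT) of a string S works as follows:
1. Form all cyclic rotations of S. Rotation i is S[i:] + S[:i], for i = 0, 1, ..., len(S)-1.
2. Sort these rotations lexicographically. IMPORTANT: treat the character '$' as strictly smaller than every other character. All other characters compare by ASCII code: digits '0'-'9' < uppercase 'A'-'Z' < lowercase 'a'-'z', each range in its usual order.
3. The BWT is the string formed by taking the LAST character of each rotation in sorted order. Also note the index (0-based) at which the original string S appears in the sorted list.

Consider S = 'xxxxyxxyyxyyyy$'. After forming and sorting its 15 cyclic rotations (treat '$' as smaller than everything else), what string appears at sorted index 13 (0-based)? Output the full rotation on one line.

All 15 rotations (rotation i = S[i:]+S[:i]):
  rot[0] = xxxxyxxyyxyyyy$
  rot[1] = xxxyxxyyxyyyy$x
  rot[2] = xxyxxyyxyyyy$xx
  rot[3] = xyxxyyxyyyy$xxx
  rot[4] = yxxyyxyyyy$xxxx
  rot[5] = xxyyxyyyy$xxxxy
  rot[6] = xyyxyyyy$xxxxyx
  rot[7] = yyxyyyy$xxxxyxx
  rot[8] = yxyyyy$xxxxyxxy
  rot[9] = xyyyy$xxxxyxxyy
  rot[10] = yyyy$xxxxyxxyyx
  rot[11] = yyy$xxxxyxxyyxy
  rot[12] = yy$xxxxyxxyyxyy
  rot[13] = y$xxxxyxxyyxyyy
  rot[14] = $xxxxyxxyyxyyyy
Sorted (with $ < everything):
  sorted[0] = $xxxxyxxyyxyyyy
  sorted[1] = xxxxyxxyyxyyyy$
  sorted[2] = xxxyxxyyxyyyy$x
  sorted[3] = xxyxxyyxyyyy$xx
  sorted[4] = xxyyxyyyy$xxxxy
  sorted[5] = xyxxyyxyyyy$xxx
  sorted[6] = xyyxyyyy$xxxxyx
  sorted[7] = xyyyy$xxxxyxxyy
  sorted[8] = y$xxxxyxxyyxyyy
  sorted[9] = yxxyyxyyyy$xxxx
  sorted[10] = yxyyyy$xxxxyxxy
  sorted[11] = yy$xxxxyxxyyxyy
  sorted[12] = yyxyyyy$xxxxyxx
  sorted[13] = yyy$xxxxyxxyyxy
  sorted[14] = yyyy$xxxxyxxyyx
sorted[13] = yyy$xxxxyxxyyxy

Answer: yyy$xxxxyxxyyxy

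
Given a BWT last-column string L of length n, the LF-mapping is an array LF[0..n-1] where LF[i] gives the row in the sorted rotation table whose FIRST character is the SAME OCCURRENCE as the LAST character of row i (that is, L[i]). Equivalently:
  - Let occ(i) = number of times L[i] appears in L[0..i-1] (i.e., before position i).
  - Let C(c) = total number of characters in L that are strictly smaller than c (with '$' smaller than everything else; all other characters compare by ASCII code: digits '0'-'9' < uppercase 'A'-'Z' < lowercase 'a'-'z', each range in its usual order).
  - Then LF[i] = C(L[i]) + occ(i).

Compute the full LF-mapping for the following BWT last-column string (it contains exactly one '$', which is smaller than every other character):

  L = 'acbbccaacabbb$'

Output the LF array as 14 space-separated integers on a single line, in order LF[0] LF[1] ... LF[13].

Char counts: '$':1, 'a':4, 'b':5, 'c':4
C (first-col start): C('$')=0, C('a')=1, C('b')=5, C('c')=10
L[0]='a': occ=0, LF[0]=C('a')+0=1+0=1
L[1]='c': occ=0, LF[1]=C('c')+0=10+0=10
L[2]='b': occ=0, LF[2]=C('b')+0=5+0=5
L[3]='b': occ=1, LF[3]=C('b')+1=5+1=6
L[4]='c': occ=1, LF[4]=C('c')+1=10+1=11
L[5]='c': occ=2, LF[5]=C('c')+2=10+2=12
L[6]='a': occ=1, LF[6]=C('a')+1=1+1=2
L[7]='a': occ=2, LF[7]=C('a')+2=1+2=3
L[8]='c': occ=3, LF[8]=C('c')+3=10+3=13
L[9]='a': occ=3, LF[9]=C('a')+3=1+3=4
L[10]='b': occ=2, LF[10]=C('b')+2=5+2=7
L[11]='b': occ=3, LF[11]=C('b')+3=5+3=8
L[12]='b': occ=4, LF[12]=C('b')+4=5+4=9
L[13]='$': occ=0, LF[13]=C('$')+0=0+0=0

Answer: 1 10 5 6 11 12 2 3 13 4 7 8 9 0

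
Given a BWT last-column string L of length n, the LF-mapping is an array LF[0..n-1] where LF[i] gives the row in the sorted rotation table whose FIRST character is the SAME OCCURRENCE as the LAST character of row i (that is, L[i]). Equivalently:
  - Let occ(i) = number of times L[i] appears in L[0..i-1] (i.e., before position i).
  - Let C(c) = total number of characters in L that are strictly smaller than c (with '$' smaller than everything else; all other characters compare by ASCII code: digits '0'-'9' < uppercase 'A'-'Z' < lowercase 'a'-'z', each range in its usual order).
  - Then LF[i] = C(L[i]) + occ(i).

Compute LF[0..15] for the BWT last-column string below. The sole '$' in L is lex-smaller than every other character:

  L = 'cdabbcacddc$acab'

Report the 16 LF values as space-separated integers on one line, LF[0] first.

Char counts: '$':1, 'a':4, 'b':3, 'c':5, 'd':3
C (first-col start): C('$')=0, C('a')=1, C('b')=5, C('c')=8, C('d')=13
L[0]='c': occ=0, LF[0]=C('c')+0=8+0=8
L[1]='d': occ=0, LF[1]=C('d')+0=13+0=13
L[2]='a': occ=0, LF[2]=C('a')+0=1+0=1
L[3]='b': occ=0, LF[3]=C('b')+0=5+0=5
L[4]='b': occ=1, LF[4]=C('b')+1=5+1=6
L[5]='c': occ=1, LF[5]=C('c')+1=8+1=9
L[6]='a': occ=1, LF[6]=C('a')+1=1+1=2
L[7]='c': occ=2, LF[7]=C('c')+2=8+2=10
L[8]='d': occ=1, LF[8]=C('d')+1=13+1=14
L[9]='d': occ=2, LF[9]=C('d')+2=13+2=15
L[10]='c': occ=3, LF[10]=C('c')+3=8+3=11
L[11]='$': occ=0, LF[11]=C('$')+0=0+0=0
L[12]='a': occ=2, LF[12]=C('a')+2=1+2=3
L[13]='c': occ=4, LF[13]=C('c')+4=8+4=12
L[14]='a': occ=3, LF[14]=C('a')+3=1+3=4
L[15]='b': occ=2, LF[15]=C('b')+2=5+2=7

Answer: 8 13 1 5 6 9 2 10 14 15 11 0 3 12 4 7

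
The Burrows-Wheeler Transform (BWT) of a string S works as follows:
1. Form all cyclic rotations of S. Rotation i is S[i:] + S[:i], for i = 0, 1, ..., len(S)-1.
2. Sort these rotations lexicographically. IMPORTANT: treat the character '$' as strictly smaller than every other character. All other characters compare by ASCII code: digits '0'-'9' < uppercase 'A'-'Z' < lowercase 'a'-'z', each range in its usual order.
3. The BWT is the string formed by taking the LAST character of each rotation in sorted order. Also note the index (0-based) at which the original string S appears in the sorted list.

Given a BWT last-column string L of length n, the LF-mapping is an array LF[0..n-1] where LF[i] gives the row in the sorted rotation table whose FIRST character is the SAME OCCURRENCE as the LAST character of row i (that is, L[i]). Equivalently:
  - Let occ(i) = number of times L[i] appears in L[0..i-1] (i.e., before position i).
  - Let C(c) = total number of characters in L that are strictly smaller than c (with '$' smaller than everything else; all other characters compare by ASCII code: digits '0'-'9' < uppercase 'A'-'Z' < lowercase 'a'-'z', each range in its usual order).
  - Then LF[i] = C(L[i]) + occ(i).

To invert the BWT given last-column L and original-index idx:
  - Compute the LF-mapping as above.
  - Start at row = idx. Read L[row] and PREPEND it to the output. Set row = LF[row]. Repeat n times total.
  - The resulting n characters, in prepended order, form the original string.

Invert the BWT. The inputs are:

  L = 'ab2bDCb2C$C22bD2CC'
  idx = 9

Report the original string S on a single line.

Answer: CbC2b2D2Db22CCCba$

Derivation:
LF mapping: 13 14 1 15 11 6 16 2 7 0 8 3 4 17 12 5 9 10
Walk LF starting at row 9, prepending L[row]:
  step 1: row=9, L[9]='$', prepend. Next row=LF[9]=0
  step 2: row=0, L[0]='a', prepend. Next row=LF[0]=13
  step 3: row=13, L[13]='b', prepend. Next row=LF[13]=17
  step 4: row=17, L[17]='C', prepend. Next row=LF[17]=10
  step 5: row=10, L[10]='C', prepend. Next row=LF[10]=8
  step 6: row=8, L[8]='C', prepend. Next row=LF[8]=7
  step 7: row=7, L[7]='2', prepend. Next row=LF[7]=2
  step 8: row=2, L[2]='2', prepend. Next row=LF[2]=1
  step 9: row=1, L[1]='b', prepend. Next row=LF[1]=14
  step 10: row=14, L[14]='D', prepend. Next row=LF[14]=12
  step 11: row=12, L[12]='2', prepend. Next row=LF[12]=4
  step 12: row=4, L[4]='D', prepend. Next row=LF[4]=11
  step 13: row=11, L[11]='2', prepend. Next row=LF[11]=3
  step 14: row=3, L[3]='b', prepend. Next row=LF[3]=15
  step 15: row=15, L[15]='2', prepend. Next row=LF[15]=5
  step 16: row=5, L[5]='C', prepend. Next row=LF[5]=6
  step 17: row=6, L[6]='b', prepend. Next row=LF[6]=16
  step 18: row=16, L[16]='C', prepend. Next row=LF[16]=9
Reversed output: CbC2b2D2Db22CCCba$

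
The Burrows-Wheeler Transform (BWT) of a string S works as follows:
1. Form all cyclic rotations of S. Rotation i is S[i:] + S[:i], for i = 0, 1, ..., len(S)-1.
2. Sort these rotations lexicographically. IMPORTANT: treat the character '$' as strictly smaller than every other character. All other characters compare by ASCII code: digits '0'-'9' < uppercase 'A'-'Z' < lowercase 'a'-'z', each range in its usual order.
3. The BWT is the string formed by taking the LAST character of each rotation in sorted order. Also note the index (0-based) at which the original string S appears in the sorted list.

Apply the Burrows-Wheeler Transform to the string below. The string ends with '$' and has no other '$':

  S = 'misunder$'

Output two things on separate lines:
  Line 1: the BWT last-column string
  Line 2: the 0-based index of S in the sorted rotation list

Answer: rndm$ueis
4

Derivation:
All 9 rotations (rotation i = S[i:]+S[:i]):
  rot[0] = misunder$
  rot[1] = isunder$m
  rot[2] = sunder$mi
  rot[3] = under$mis
  rot[4] = nder$misu
  rot[5] = der$misun
  rot[6] = er$misund
  rot[7] = r$misunde
  rot[8] = $misunder
Sorted (with $ < everything):
  sorted[0] = $misunder  (last char: 'r')
  sorted[1] = der$misun  (last char: 'n')
  sorted[2] = er$misund  (last char: 'd')
  sorted[3] = isunder$m  (last char: 'm')
  sorted[4] = misunder$  (last char: '$')
  sorted[5] = nder$misu  (last char: 'u')
  sorted[6] = r$misunde  (last char: 'e')
  sorted[7] = sunder$mi  (last char: 'i')
  sorted[8] = under$mis  (last char: 's')
Last column: rndm$ueis
Original string S is at sorted index 4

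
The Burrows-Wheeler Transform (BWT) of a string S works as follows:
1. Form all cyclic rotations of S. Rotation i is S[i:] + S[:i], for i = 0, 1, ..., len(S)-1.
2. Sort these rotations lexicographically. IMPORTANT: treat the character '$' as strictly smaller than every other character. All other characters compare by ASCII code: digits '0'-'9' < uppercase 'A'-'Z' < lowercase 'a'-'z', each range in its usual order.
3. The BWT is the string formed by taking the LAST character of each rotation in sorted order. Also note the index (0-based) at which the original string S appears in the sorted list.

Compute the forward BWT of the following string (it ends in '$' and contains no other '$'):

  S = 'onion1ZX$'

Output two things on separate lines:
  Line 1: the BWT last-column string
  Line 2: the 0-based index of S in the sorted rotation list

All 9 rotations (rotation i = S[i:]+S[:i]):
  rot[0] = onion1ZX$
  rot[1] = nion1ZX$o
  rot[2] = ion1ZX$on
  rot[3] = on1ZX$oni
  rot[4] = n1ZX$onio
  rot[5] = 1ZX$onion
  rot[6] = ZX$onion1
  rot[7] = X$onion1Z
  rot[8] = $onion1ZX
Sorted (with $ < everything):
  sorted[0] = $onion1ZX  (last char: 'X')
  sorted[1] = 1ZX$onion  (last char: 'n')
  sorted[2] = X$onion1Z  (last char: 'Z')
  sorted[3] = ZX$onion1  (last char: '1')
  sorted[4] = ion1ZX$on  (last char: 'n')
  sorted[5] = n1ZX$onio  (last char: 'o')
  sorted[6] = nion1ZX$o  (last char: 'o')
  sorted[7] = on1ZX$oni  (last char: 'i')
  sorted[8] = onion1ZX$  (last char: '$')
Last column: XnZ1nooi$
Original string S is at sorted index 8

Answer: XnZ1nooi$
8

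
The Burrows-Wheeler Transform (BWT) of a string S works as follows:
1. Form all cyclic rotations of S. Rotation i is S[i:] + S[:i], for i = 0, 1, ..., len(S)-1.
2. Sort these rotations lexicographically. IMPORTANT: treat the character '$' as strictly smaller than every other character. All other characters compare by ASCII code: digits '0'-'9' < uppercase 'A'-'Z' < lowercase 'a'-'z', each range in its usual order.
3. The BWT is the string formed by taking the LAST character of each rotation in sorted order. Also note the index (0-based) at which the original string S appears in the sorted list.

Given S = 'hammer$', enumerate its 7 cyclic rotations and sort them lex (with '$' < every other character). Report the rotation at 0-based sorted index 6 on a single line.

All 7 rotations (rotation i = S[i:]+S[:i]):
  rot[0] = hammer$
  rot[1] = ammer$h
  rot[2] = mmer$ha
  rot[3] = mer$ham
  rot[4] = er$hamm
  rot[5] = r$hamme
  rot[6] = $hammer
Sorted (with $ < everything):
  sorted[0] = $hammer
  sorted[1] = ammer$h
  sorted[2] = er$hamm
  sorted[3] = hammer$
  sorted[4] = mer$ham
  sorted[5] = mmer$ha
  sorted[6] = r$hamme
sorted[6] = r$hamme

Answer: r$hamme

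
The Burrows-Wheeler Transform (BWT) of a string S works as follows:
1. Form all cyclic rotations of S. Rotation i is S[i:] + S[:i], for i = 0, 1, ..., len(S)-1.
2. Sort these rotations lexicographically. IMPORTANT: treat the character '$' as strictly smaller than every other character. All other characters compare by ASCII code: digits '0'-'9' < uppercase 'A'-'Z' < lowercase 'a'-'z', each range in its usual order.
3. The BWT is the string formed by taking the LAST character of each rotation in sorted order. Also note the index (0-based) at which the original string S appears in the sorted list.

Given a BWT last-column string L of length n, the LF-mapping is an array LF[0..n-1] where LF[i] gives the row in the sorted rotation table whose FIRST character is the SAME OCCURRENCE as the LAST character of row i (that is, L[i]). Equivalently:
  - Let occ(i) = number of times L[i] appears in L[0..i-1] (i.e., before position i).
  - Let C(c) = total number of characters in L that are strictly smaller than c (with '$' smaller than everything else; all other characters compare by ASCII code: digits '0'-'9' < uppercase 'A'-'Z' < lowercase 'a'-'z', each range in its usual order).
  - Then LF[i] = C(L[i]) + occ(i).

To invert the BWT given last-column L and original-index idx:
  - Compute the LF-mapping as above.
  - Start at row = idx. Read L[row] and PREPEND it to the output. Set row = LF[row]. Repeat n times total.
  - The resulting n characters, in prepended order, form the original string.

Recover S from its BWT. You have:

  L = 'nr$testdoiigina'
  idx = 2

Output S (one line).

Answer: disintegration$

Derivation:
LF mapping: 8 11 0 13 3 12 14 2 10 5 6 4 7 9 1
Walk LF starting at row 2, prepending L[row]:
  step 1: row=2, L[2]='$', prepend. Next row=LF[2]=0
  step 2: row=0, L[0]='n', prepend. Next row=LF[0]=8
  step 3: row=8, L[8]='o', prepend. Next row=LF[8]=10
  step 4: row=10, L[10]='i', prepend. Next row=LF[10]=6
  step 5: row=6, L[6]='t', prepend. Next row=LF[6]=14
  step 6: row=14, L[14]='a', prepend. Next row=LF[14]=1
  step 7: row=1, L[1]='r', prepend. Next row=LF[1]=11
  step 8: row=11, L[11]='g', prepend. Next row=LF[11]=4
  step 9: row=4, L[4]='e', prepend. Next row=LF[4]=3
  step 10: row=3, L[3]='t', prepend. Next row=LF[3]=13
  step 11: row=13, L[13]='n', prepend. Next row=LF[13]=9
  step 12: row=9, L[9]='i', prepend. Next row=LF[9]=5
  step 13: row=5, L[5]='s', prepend. Next row=LF[5]=12
  step 14: row=12, L[12]='i', prepend. Next row=LF[12]=7
  step 15: row=7, L[7]='d', prepend. Next row=LF[7]=2
Reversed output: disintegration$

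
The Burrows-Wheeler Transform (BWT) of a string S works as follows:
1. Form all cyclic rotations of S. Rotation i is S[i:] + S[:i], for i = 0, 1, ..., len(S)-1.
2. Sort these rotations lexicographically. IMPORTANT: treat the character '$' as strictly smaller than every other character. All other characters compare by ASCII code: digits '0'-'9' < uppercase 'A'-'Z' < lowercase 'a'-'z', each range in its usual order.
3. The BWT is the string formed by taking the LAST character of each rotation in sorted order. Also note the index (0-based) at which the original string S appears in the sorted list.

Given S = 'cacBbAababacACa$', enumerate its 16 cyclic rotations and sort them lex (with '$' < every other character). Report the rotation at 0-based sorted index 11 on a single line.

All 16 rotations (rotation i = S[i:]+S[:i]):
  rot[0] = cacBbAababacACa$
  rot[1] = acBbAababacACa$c
  rot[2] = cBbAababacACa$ca
  rot[3] = BbAababacACa$cac
  rot[4] = bAababacACa$cacB
  rot[5] = AababacACa$cacBb
  rot[6] = ababacACa$cacBbA
  rot[7] = babacACa$cacBbAa
  rot[8] = abacACa$cacBbAab
  rot[9] = bacACa$cacBbAaba
  rot[10] = acACa$cacBbAabab
  rot[11] = cACa$cacBbAababa
  rot[12] = ACa$cacBbAababac
  rot[13] = Ca$cacBbAababacA
  rot[14] = a$cacBbAababacAC
  rot[15] = $cacBbAababacACa
Sorted (with $ < everything):
  sorted[0] = $cacBbAababacACa
  sorted[1] = ACa$cacBbAababac
  sorted[2] = AababacACa$cacBb
  sorted[3] = BbAababacACa$cac
  sorted[4] = Ca$cacBbAababacA
  sorted[5] = a$cacBbAababacAC
  sorted[6] = ababacACa$cacBbA
  sorted[7] = abacACa$cacBbAab
  sorted[8] = acACa$cacBbAabab
  sorted[9] = acBbAababacACa$c
  sorted[10] = bAababacACa$cacB
  sorted[11] = babacACa$cacBbAa
  sorted[12] = bacACa$cacBbAaba
  sorted[13] = cACa$cacBbAababa
  sorted[14] = cBbAababacACa$ca
  sorted[15] = cacBbAababacACa$
sorted[11] = babacACa$cacBbAa

Answer: babacACa$cacBbAa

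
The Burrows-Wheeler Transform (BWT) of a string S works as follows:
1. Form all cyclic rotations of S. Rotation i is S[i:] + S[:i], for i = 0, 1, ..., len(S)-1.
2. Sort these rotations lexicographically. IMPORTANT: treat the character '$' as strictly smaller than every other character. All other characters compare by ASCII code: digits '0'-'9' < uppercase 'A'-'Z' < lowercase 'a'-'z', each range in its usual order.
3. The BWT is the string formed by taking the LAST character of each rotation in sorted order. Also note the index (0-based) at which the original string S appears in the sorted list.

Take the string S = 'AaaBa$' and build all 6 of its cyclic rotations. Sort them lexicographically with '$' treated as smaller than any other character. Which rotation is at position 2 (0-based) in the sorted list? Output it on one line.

All 6 rotations (rotation i = S[i:]+S[:i]):
  rot[0] = AaaBa$
  rot[1] = aaBa$A
  rot[2] = aBa$Aa
  rot[3] = Ba$Aaa
  rot[4] = a$AaaB
  rot[5] = $AaaBa
Sorted (with $ < everything):
  sorted[0] = $AaaBa
  sorted[1] = AaaBa$
  sorted[2] = Ba$Aaa
  sorted[3] = a$AaaB
  sorted[4] = aBa$Aa
  sorted[5] = aaBa$A
sorted[2] = Ba$Aaa

Answer: Ba$Aaa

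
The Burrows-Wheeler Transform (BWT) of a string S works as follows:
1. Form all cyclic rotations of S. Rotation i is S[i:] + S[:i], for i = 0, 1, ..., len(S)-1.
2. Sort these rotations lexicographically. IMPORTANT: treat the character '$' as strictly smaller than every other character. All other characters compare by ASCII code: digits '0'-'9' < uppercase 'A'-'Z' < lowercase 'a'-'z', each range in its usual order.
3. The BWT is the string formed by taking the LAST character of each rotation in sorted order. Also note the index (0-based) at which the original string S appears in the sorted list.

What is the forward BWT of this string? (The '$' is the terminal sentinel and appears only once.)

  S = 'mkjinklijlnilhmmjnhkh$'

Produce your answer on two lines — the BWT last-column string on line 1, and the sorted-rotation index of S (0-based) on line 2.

Answer: hknllnjkimhmnikjm$hjli
17

Derivation:
All 22 rotations (rotation i = S[i:]+S[:i]):
  rot[0] = mkjinklijlnilhmmjnhkh$
  rot[1] = kjinklijlnilhmmjnhkh$m
  rot[2] = jinklijlnilhmmjnhkh$mk
  rot[3] = inklijlnilhmmjnhkh$mkj
  rot[4] = nklijlnilhmmjnhkh$mkji
  rot[5] = klijlnilhmmjnhkh$mkjin
  rot[6] = lijlnilhmmjnhkh$mkjink
  rot[7] = ijlnilhmmjnhkh$mkjinkl
  rot[8] = jlnilhmmjnhkh$mkjinkli
  rot[9] = lnilhmmjnhkh$mkjinklij
  rot[10] = nilhmmjnhkh$mkjinklijl
  rot[11] = ilhmmjnhkh$mkjinklijln
  rot[12] = lhmmjnhkh$mkjinklijlni
  rot[13] = hmmjnhkh$mkjinklijlnil
  rot[14] = mmjnhkh$mkjinklijlnilh
  rot[15] = mjnhkh$mkjinklijlnilhm
  rot[16] = jnhkh$mkjinklijlnilhmm
  rot[17] = nhkh$mkjinklijlnilhmmj
  rot[18] = hkh$mkjinklijlnilhmmjn
  rot[19] = kh$mkjinklijlnilhmmjnh
  rot[20] = h$mkjinklijlnilhmmjnhk
  rot[21] = $mkjinklijlnilhmmjnhkh
Sorted (with $ < everything):
  sorted[0] = $mkjinklijlnilhmmjnhkh  (last char: 'h')
  sorted[1] = h$mkjinklijlnilhmmjnhk  (last char: 'k')
  sorted[2] = hkh$mkjinklijlnilhmmjn  (last char: 'n')
  sorted[3] = hmmjnhkh$mkjinklijlnil  (last char: 'l')
  sorted[4] = ijlnilhmmjnhkh$mkjinkl  (last char: 'l')
  sorted[5] = ilhmmjnhkh$mkjinklijln  (last char: 'n')
  sorted[6] = inklijlnilhmmjnhkh$mkj  (last char: 'j')
  sorted[7] = jinklijlnilhmmjnhkh$mk  (last char: 'k')
  sorted[8] = jlnilhmmjnhkh$mkjinkli  (last char: 'i')
  sorted[9] = jnhkh$mkjinklijlnilhmm  (last char: 'm')
  sorted[10] = kh$mkjinklijlnilhmmjnh  (last char: 'h')
  sorted[11] = kjinklijlnilhmmjnhkh$m  (last char: 'm')
  sorted[12] = klijlnilhmmjnhkh$mkjin  (last char: 'n')
  sorted[13] = lhmmjnhkh$mkjinklijlni  (last char: 'i')
  sorted[14] = lijlnilhmmjnhkh$mkjink  (last char: 'k')
  sorted[15] = lnilhmmjnhkh$mkjinklij  (last char: 'j')
  sorted[16] = mjnhkh$mkjinklijlnilhm  (last char: 'm')
  sorted[17] = mkjinklijlnilhmmjnhkh$  (last char: '$')
  sorted[18] = mmjnhkh$mkjinklijlnilh  (last char: 'h')
  sorted[19] = nhkh$mkjinklijlnilhmmj  (last char: 'j')
  sorted[20] = nilhmmjnhkh$mkjinklijl  (last char: 'l')
  sorted[21] = nklijlnilhmmjnhkh$mkji  (last char: 'i')
Last column: hknllnjkimhmnikjm$hjli
Original string S is at sorted index 17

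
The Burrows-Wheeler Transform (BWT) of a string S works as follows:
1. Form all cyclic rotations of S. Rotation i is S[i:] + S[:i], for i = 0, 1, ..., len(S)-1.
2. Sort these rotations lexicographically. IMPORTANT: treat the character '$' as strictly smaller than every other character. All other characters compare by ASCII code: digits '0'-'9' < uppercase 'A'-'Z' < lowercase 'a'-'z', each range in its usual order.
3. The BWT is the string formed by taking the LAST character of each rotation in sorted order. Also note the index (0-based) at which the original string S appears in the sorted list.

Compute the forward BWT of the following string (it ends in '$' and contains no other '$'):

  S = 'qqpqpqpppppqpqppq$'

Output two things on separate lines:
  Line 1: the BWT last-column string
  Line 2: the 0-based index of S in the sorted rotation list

Answer: qqppqppqqqppppppq$
17

Derivation:
All 18 rotations (rotation i = S[i:]+S[:i]):
  rot[0] = qqpqpqpppppqpqppq$
  rot[1] = qpqpqpppppqpqppq$q
  rot[2] = pqpqpppppqpqppq$qq
  rot[3] = qpqpppppqpqppq$qqp
  rot[4] = pqpppppqpqppq$qqpq
  rot[5] = qpppppqpqppq$qqpqp
  rot[6] = pppppqpqppq$qqpqpq
  rot[7] = ppppqpqppq$qqpqpqp
  rot[8] = pppqpqppq$qqpqpqpp
  rot[9] = ppqpqppq$qqpqpqppp
  rot[10] = pqpqppq$qqpqpqpppp
  rot[11] = qpqppq$qqpqpqppppp
  rot[12] = pqppq$qqpqpqpppppq
  rot[13] = qppq$qqpqpqpppppqp
  rot[14] = ppq$qqpqpqpppppqpq
  rot[15] = pq$qqpqpqpppppqpqp
  rot[16] = q$qqpqpqpppppqpqpp
  rot[17] = $qqpqpqpppppqpqppq
Sorted (with $ < everything):
  sorted[0] = $qqpqpqpppppqpqppq  (last char: 'q')
  sorted[1] = pppppqpqppq$qqpqpq  (last char: 'q')
  sorted[2] = ppppqpqppq$qqpqpqp  (last char: 'p')
  sorted[3] = pppqpqppq$qqpqpqpp  (last char: 'p')
  sorted[4] = ppq$qqpqpqpppppqpq  (last char: 'q')
  sorted[5] = ppqpqppq$qqpqpqppp  (last char: 'p')
  sorted[6] = pq$qqpqpqpppppqpqp  (last char: 'p')
  sorted[7] = pqpppppqpqppq$qqpq  (last char: 'q')
  sorted[8] = pqppq$qqpqpqpppppq  (last char: 'q')
  sorted[9] = pqpqpppppqpqppq$qq  (last char: 'q')
  sorted[10] = pqpqppq$qqpqpqpppp  (last char: 'p')
  sorted[11] = q$qqpqpqpppppqpqpp  (last char: 'p')
  sorted[12] = qpppppqpqppq$qqpqp  (last char: 'p')
  sorted[13] = qppq$qqpqpqpppppqp  (last char: 'p')
  sorted[14] = qpqpppppqpqppq$qqp  (last char: 'p')
  sorted[15] = qpqppq$qqpqpqppppp  (last char: 'p')
  sorted[16] = qpqpqpppppqpqppq$q  (last char: 'q')
  sorted[17] = qqpqpqpppppqpqppq$  (last char: '$')
Last column: qqppqppqqqppppppq$
Original string S is at sorted index 17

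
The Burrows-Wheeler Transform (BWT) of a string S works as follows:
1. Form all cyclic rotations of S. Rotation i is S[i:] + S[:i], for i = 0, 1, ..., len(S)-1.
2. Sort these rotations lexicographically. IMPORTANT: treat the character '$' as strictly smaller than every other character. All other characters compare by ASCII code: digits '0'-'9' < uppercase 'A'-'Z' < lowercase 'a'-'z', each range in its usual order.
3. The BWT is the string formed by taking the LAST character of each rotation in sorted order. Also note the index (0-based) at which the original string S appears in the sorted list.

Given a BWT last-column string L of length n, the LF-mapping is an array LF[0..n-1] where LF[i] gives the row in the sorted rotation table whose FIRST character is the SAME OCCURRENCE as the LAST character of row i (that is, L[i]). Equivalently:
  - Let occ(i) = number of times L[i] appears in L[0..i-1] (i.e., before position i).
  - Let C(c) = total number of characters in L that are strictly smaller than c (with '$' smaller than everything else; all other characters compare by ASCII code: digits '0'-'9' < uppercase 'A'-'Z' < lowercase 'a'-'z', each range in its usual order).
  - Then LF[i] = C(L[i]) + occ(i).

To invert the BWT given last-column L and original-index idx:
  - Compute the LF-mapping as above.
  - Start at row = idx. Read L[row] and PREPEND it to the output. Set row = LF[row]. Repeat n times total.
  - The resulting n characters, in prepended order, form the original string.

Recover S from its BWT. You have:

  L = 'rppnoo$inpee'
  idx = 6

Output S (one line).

Answer: onionpepper$

Derivation:
LF mapping: 11 8 9 4 6 7 0 3 5 10 1 2
Walk LF starting at row 6, prepending L[row]:
  step 1: row=6, L[6]='$', prepend. Next row=LF[6]=0
  step 2: row=0, L[0]='r', prepend. Next row=LF[0]=11
  step 3: row=11, L[11]='e', prepend. Next row=LF[11]=2
  step 4: row=2, L[2]='p', prepend. Next row=LF[2]=9
  step 5: row=9, L[9]='p', prepend. Next row=LF[9]=10
  step 6: row=10, L[10]='e', prepend. Next row=LF[10]=1
  step 7: row=1, L[1]='p', prepend. Next row=LF[1]=8
  step 8: row=8, L[8]='n', prepend. Next row=LF[8]=5
  step 9: row=5, L[5]='o', prepend. Next row=LF[5]=7
  step 10: row=7, L[7]='i', prepend. Next row=LF[7]=3
  step 11: row=3, L[3]='n', prepend. Next row=LF[3]=4
  step 12: row=4, L[4]='o', prepend. Next row=LF[4]=6
Reversed output: onionpepper$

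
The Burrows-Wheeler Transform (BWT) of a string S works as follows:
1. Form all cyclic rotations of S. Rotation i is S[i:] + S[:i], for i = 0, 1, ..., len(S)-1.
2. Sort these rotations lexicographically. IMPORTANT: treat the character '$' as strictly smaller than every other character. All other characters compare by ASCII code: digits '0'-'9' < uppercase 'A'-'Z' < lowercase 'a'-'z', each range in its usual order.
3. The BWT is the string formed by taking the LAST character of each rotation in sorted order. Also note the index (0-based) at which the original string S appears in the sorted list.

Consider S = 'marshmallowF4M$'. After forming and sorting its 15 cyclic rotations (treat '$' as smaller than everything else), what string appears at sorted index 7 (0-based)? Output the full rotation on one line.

All 15 rotations (rotation i = S[i:]+S[:i]):
  rot[0] = marshmallowF4M$
  rot[1] = arshmallowF4M$m
  rot[2] = rshmallowF4M$ma
  rot[3] = shmallowF4M$mar
  rot[4] = hmallowF4M$mars
  rot[5] = mallowF4M$marsh
  rot[6] = allowF4M$marshm
  rot[7] = llowF4M$marshma
  rot[8] = lowF4M$marshmal
  rot[9] = owF4M$marshmall
  rot[10] = wF4M$marshmallo
  rot[11] = F4M$marshmallow
  rot[12] = 4M$marshmallowF
  rot[13] = M$marshmallowF4
  rot[14] = $marshmallowF4M
Sorted (with $ < everything):
  sorted[0] = $marshmallowF4M
  sorted[1] = 4M$marshmallowF
  sorted[2] = F4M$marshmallow
  sorted[3] = M$marshmallowF4
  sorted[4] = allowF4M$marshm
  sorted[5] = arshmallowF4M$m
  sorted[6] = hmallowF4M$mars
  sorted[7] = llowF4M$marshma
  sorted[8] = lowF4M$marshmal
  sorted[9] = mallowF4M$marsh
  sorted[10] = marshmallowF4M$
  sorted[11] = owF4M$marshmall
  sorted[12] = rshmallowF4M$ma
  sorted[13] = shmallowF4M$mar
  sorted[14] = wF4M$marshmallo
sorted[7] = llowF4M$marshma

Answer: llowF4M$marshma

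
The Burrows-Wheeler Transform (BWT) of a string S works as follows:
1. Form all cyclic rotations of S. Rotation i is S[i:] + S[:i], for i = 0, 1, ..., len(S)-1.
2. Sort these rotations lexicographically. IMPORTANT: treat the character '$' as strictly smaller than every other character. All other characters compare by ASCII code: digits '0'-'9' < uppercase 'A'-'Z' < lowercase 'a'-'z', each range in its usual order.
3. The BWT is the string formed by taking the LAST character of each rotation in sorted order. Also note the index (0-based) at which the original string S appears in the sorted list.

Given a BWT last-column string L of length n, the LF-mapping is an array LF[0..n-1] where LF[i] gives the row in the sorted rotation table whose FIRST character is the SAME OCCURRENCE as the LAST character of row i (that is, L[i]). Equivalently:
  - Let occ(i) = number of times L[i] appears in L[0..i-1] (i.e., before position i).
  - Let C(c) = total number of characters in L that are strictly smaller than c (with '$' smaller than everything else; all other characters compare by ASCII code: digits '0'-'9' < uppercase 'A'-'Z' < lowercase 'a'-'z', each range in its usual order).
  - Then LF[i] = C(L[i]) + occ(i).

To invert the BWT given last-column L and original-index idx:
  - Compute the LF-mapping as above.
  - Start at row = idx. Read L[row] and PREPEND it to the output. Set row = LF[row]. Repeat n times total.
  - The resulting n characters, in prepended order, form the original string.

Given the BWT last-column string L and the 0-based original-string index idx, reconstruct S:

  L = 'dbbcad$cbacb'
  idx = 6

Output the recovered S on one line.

Answer: bdbccbabacd$

Derivation:
LF mapping: 10 3 4 7 1 11 0 8 5 2 9 6
Walk LF starting at row 6, prepending L[row]:
  step 1: row=6, L[6]='$', prepend. Next row=LF[6]=0
  step 2: row=0, L[0]='d', prepend. Next row=LF[0]=10
  step 3: row=10, L[10]='c', prepend. Next row=LF[10]=9
  step 4: row=9, L[9]='a', prepend. Next row=LF[9]=2
  step 5: row=2, L[2]='b', prepend. Next row=LF[2]=4
  step 6: row=4, L[4]='a', prepend. Next row=LF[4]=1
  step 7: row=1, L[1]='b', prepend. Next row=LF[1]=3
  step 8: row=3, L[3]='c', prepend. Next row=LF[3]=7
  step 9: row=7, L[7]='c', prepend. Next row=LF[7]=8
  step 10: row=8, L[8]='b', prepend. Next row=LF[8]=5
  step 11: row=5, L[5]='d', prepend. Next row=LF[5]=11
  step 12: row=11, L[11]='b', prepend. Next row=LF[11]=6
Reversed output: bdbccbabacd$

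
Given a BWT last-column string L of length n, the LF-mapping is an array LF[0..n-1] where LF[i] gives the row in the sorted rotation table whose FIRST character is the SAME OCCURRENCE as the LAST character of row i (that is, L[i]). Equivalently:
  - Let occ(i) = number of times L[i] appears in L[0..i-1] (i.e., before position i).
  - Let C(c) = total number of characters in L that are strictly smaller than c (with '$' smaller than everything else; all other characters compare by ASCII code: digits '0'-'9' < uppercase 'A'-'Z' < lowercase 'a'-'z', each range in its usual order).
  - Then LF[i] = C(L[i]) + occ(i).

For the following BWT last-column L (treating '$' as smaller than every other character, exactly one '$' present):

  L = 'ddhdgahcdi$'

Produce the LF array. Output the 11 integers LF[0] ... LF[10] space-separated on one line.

Char counts: '$':1, 'a':1, 'c':1, 'd':4, 'g':1, 'h':2, 'i':1
C (first-col start): C('$')=0, C('a')=1, C('c')=2, C('d')=3, C('g')=7, C('h')=8, C('i')=10
L[0]='d': occ=0, LF[0]=C('d')+0=3+0=3
L[1]='d': occ=1, LF[1]=C('d')+1=3+1=4
L[2]='h': occ=0, LF[2]=C('h')+0=8+0=8
L[3]='d': occ=2, LF[3]=C('d')+2=3+2=5
L[4]='g': occ=0, LF[4]=C('g')+0=7+0=7
L[5]='a': occ=0, LF[5]=C('a')+0=1+0=1
L[6]='h': occ=1, LF[6]=C('h')+1=8+1=9
L[7]='c': occ=0, LF[7]=C('c')+0=2+0=2
L[8]='d': occ=3, LF[8]=C('d')+3=3+3=6
L[9]='i': occ=0, LF[9]=C('i')+0=10+0=10
L[10]='$': occ=0, LF[10]=C('$')+0=0+0=0

Answer: 3 4 8 5 7 1 9 2 6 10 0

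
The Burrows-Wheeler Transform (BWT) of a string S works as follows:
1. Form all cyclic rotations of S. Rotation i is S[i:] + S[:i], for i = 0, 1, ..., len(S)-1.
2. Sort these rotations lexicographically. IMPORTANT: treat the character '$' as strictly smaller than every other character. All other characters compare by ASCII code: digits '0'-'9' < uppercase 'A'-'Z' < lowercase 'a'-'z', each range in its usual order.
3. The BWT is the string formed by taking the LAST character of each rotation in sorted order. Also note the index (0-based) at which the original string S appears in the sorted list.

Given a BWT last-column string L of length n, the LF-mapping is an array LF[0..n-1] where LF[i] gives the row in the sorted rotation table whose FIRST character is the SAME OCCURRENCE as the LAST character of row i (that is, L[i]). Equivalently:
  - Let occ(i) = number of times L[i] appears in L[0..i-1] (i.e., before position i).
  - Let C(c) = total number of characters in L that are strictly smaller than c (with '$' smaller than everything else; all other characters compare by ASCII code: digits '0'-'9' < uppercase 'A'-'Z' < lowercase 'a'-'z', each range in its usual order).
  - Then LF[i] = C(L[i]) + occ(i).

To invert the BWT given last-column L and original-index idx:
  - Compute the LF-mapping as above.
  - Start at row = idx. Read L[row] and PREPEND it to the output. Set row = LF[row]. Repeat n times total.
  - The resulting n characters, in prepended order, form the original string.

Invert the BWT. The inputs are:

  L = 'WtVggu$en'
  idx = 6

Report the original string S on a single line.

LF mapping: 2 7 1 4 5 8 0 3 6
Walk LF starting at row 6, prepending L[row]:
  step 1: row=6, L[6]='$', prepend. Next row=LF[6]=0
  step 2: row=0, L[0]='W', prepend. Next row=LF[0]=2
  step 3: row=2, L[2]='V', prepend. Next row=LF[2]=1
  step 4: row=1, L[1]='t', prepend. Next row=LF[1]=7
  step 5: row=7, L[7]='e', prepend. Next row=LF[7]=3
  step 6: row=3, L[3]='g', prepend. Next row=LF[3]=4
  step 7: row=4, L[4]='g', prepend. Next row=LF[4]=5
  step 8: row=5, L[5]='u', prepend. Next row=LF[5]=8
  step 9: row=8, L[8]='n', prepend. Next row=LF[8]=6
Reversed output: nuggetVW$

Answer: nuggetVW$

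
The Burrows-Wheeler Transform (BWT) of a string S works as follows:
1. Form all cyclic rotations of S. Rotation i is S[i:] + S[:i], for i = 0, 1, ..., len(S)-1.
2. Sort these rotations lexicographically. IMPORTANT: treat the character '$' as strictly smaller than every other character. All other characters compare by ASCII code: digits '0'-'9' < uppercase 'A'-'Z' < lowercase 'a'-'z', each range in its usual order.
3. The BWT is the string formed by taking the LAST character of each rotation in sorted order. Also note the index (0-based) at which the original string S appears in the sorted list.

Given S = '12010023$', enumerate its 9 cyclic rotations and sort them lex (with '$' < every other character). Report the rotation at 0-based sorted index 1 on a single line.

Answer: 0023$1201

Derivation:
All 9 rotations (rotation i = S[i:]+S[:i]):
  rot[0] = 12010023$
  rot[1] = 2010023$1
  rot[2] = 010023$12
  rot[3] = 10023$120
  rot[4] = 0023$1201
  rot[5] = 023$12010
  rot[6] = 23$120100
  rot[7] = 3$1201002
  rot[8] = $12010023
Sorted (with $ < everything):
  sorted[0] = $12010023
  sorted[1] = 0023$1201
  sorted[2] = 010023$12
  sorted[3] = 023$12010
  sorted[4] = 10023$120
  sorted[5] = 12010023$
  sorted[6] = 2010023$1
  sorted[7] = 23$120100
  sorted[8] = 3$1201002
sorted[1] = 0023$1201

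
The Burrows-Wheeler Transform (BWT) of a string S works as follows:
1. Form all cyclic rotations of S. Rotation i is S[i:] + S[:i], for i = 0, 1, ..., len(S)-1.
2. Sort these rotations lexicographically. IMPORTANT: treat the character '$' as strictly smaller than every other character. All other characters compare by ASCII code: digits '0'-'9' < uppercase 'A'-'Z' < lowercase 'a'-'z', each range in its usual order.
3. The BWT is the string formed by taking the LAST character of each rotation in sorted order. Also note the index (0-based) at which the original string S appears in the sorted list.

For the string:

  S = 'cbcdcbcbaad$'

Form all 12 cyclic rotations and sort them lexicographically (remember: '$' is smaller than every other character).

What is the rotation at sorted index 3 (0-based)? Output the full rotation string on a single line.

Answer: baad$cbcdcbc

Derivation:
All 12 rotations (rotation i = S[i:]+S[:i]):
  rot[0] = cbcdcbcbaad$
  rot[1] = bcdcbcbaad$c
  rot[2] = cdcbcbaad$cb
  rot[3] = dcbcbaad$cbc
  rot[4] = cbcbaad$cbcd
  rot[5] = bcbaad$cbcdc
  rot[6] = cbaad$cbcdcb
  rot[7] = baad$cbcdcbc
  rot[8] = aad$cbcdcbcb
  rot[9] = ad$cbcdcbcba
  rot[10] = d$cbcdcbcbaa
  rot[11] = $cbcdcbcbaad
Sorted (with $ < everything):
  sorted[0] = $cbcdcbcbaad
  sorted[1] = aad$cbcdcbcb
  sorted[2] = ad$cbcdcbcba
  sorted[3] = baad$cbcdcbc
  sorted[4] = bcbaad$cbcdc
  sorted[5] = bcdcbcbaad$c
  sorted[6] = cbaad$cbcdcb
  sorted[7] = cbcbaad$cbcd
  sorted[8] = cbcdcbcbaad$
  sorted[9] = cdcbcbaad$cb
  sorted[10] = d$cbcdcbcbaa
  sorted[11] = dcbcbaad$cbc
sorted[3] = baad$cbcdcbc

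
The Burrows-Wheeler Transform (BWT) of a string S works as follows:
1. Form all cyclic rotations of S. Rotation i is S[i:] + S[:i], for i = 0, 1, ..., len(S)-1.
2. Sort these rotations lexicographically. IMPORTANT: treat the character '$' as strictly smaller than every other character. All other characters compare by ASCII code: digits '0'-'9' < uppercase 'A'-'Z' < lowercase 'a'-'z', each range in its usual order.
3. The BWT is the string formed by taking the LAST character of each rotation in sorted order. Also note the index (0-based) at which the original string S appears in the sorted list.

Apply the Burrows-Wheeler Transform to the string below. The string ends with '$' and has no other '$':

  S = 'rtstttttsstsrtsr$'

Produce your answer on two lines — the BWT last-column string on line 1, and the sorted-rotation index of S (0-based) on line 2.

All 17 rotations (rotation i = S[i:]+S[:i]):
  rot[0] = rtstttttsstsrtsr$
  rot[1] = tstttttsstsrtsr$r
  rot[2] = stttttsstsrtsr$rt
  rot[3] = tttttsstsrtsr$rts
  rot[4] = ttttsstsrtsr$rtst
  rot[5] = tttsstsrtsr$rtstt
  rot[6] = ttsstsrtsr$rtsttt
  rot[7] = tsstsrtsr$rtstttt
  rot[8] = sstsrtsr$rtsttttt
  rot[9] = stsrtsr$rtsttttts
  rot[10] = tsrtsr$rtstttttss
  rot[11] = srtsr$rtstttttsst
  rot[12] = rtsr$rtstttttssts
  rot[13] = tsr$rtstttttsstsr
  rot[14] = sr$rtstttttsstsrt
  rot[15] = r$rtstttttsstsrts
  rot[16] = $rtstttttsstsrtsr
Sorted (with $ < everything):
  sorted[0] = $rtstttttsstsrtsr  (last char: 'r')
  sorted[1] = r$rtstttttsstsrts  (last char: 's')
  sorted[2] = rtsr$rtstttttssts  (last char: 's')
  sorted[3] = rtstttttsstsrtsr$  (last char: '$')
  sorted[4] = sr$rtstttttsstsrt  (last char: 't')
  sorted[5] = srtsr$rtstttttsst  (last char: 't')
  sorted[6] = sstsrtsr$rtsttttt  (last char: 't')
  sorted[7] = stsrtsr$rtsttttts  (last char: 's')
  sorted[8] = stttttsstsrtsr$rt  (last char: 't')
  sorted[9] = tsr$rtstttttsstsr  (last char: 'r')
  sorted[10] = tsrtsr$rtstttttss  (last char: 's')
  sorted[11] = tsstsrtsr$rtstttt  (last char: 't')
  sorted[12] = tstttttsstsrtsr$r  (last char: 'r')
  sorted[13] = ttsstsrtsr$rtsttt  (last char: 't')
  sorted[14] = tttsstsrtsr$rtstt  (last char: 't')
  sorted[15] = ttttsstsrtsr$rtst  (last char: 't')
  sorted[16] = tttttsstsrtsr$rts  (last char: 's')
Last column: rss$tttstrstrttts
Original string S is at sorted index 3

Answer: rss$tttstrstrttts
3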